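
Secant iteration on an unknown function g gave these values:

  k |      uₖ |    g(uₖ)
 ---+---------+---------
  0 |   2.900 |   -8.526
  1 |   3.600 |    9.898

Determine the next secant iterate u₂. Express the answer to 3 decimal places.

u₂ = 3.600 − 9.898·(3.600 − 2.900) / (9.898 − (-8.526))
   = 3.600 − (6.92860)/(18.42400) = 3.22394

3.224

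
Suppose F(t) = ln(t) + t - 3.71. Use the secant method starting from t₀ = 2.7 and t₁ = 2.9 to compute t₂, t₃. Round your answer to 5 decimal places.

F(2.7) = -0.0167482, F(2.9) = 0.2547107
t₂ = 2.9000000 − 0.2547107·(2.9000000 − 2.7000000) / (0.2547107 − (-0.0167482)) = 2.9000000 − (0.0509421)/(0.2714590) = 2.7123394
F(2.7123394) = 0.0001509
t₃ = 2.7123394 − 0.0001509·(2.7123394 − 2.9000000) / (0.0001509 − 0.2547107) = 2.7123394 − (-0.0000283)/(-0.2545598) = 2.7122281

2.71234, 2.71223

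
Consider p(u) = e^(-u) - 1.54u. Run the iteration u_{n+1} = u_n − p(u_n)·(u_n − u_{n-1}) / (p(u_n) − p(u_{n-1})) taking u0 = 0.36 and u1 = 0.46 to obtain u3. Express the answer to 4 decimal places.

p(0.36) = 0.143276, p(0.46) = -0.077116
u2 = 0.460000 − (-0.077116)·(0.460000 − 0.360000) / (-0.077116 − 0.143276) = 0.460000 − (-0.007712)/(-0.220393) = 0.425010
p(0.425010) = -0.000751
u3 = 0.425010 − (-0.000751)·(0.425010 − 0.460000) / (-0.000751 − (-0.077116)) = 0.425010 − (0.000026)/(0.076365) = 0.424665

0.4247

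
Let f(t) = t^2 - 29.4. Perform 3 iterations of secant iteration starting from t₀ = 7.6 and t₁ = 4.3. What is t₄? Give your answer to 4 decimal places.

f(7.6) = 28.360000, f(4.3) = -10.910000
t₂ = 4.300000 − (-10.910000)·(4.300000 − 7.600000) / (-10.910000 − 28.360000) = 4.300000 − (36.003000)/(-39.270000) = 5.216807
f(5.216807) = -2.184928
t₃ = 5.216807 − (-2.184928)·(5.216807 − 4.300000) / (-2.184928 − (-10.910000)) = 5.216807 − (-2.003156)/(8.725072) = 5.446393
f(5.446393) = 0.263196
t₄ = 5.446393 − 0.263196·(5.446393 − 5.216807) / (0.263196 − (-2.184928)) = 5.446393 − (0.060426)/(2.448124) = 5.421710

5.4217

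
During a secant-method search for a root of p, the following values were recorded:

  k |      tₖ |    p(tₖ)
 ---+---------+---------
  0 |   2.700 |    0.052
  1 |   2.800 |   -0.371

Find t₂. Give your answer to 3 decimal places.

2.712

t₂ = 2.800 − (-0.371)·(2.800 − 2.700) / (-0.371 − 0.052)
   = 2.800 − (-0.03710)/(-0.42300) = 2.71229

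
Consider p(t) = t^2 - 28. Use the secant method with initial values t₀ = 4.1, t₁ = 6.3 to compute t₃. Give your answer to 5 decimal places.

p(4.1) = -11.1900000, p(6.3) = 11.6900000
t₂ = 6.3000000 − 11.6900000·(6.3000000 − 4.1000000) / (11.6900000 − (-11.1900000)) = 6.3000000 − (25.7180000)/(22.8800000) = 5.1759615
p(5.1759615) = -1.2094222
t₃ = 5.1759615 − (-1.2094222)·(5.1759615 − 6.3000000) / (-1.2094222 − 11.6900000) = 5.1759615 − (1.3594370)/(-12.8994222) = 5.2813490

5.28135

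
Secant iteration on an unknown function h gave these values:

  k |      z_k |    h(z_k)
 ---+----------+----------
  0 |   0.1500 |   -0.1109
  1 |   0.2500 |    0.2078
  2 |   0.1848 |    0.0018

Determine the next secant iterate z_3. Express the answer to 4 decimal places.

0.1842

z_3 = 0.1848 − 0.0018·(0.1848 − 0.2500) / (0.0018 − 0.2078)
   = 0.1848 − (-0.000117)/(-0.206000) = 0.184230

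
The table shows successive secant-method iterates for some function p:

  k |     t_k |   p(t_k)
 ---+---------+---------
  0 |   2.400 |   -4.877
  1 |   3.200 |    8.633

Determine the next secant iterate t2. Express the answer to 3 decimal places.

2.689

t2 = 3.200 − 8.633·(3.200 − 2.400) / (8.633 − (-4.877))
   = 3.200 − (6.90640)/(13.51000) = 2.68879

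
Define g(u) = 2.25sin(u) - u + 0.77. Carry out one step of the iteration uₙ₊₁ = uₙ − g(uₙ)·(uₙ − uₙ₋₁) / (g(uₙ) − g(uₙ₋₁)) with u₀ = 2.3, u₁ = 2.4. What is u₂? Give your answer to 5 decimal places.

g(2.3) = 0.1478367, g(2.4) = -0.1102078
u₂ = 2.4000000 − (-0.1102078)·(2.4000000 − 2.3000000) / (-0.1102078 − 0.1478367) = 2.4000000 − (-0.0110208)/(-0.2580446) = 2.3572912

2.35729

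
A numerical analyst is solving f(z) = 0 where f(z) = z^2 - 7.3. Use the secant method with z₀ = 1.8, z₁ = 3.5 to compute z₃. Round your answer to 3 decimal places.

f(1.8) = -4.06000, f(3.5) = 4.95000
z₂ = 3.50000 − 4.95000·(3.50000 − 1.80000) / (4.95000 − (-4.06000)) = 3.50000 − (8.41500)/(9.01000) = 2.56604
f(2.56604) = -0.71545
z₃ = 2.56604 − (-0.71545)·(2.56604 − 3.50000) / (-0.71545 − 4.95000) = 2.56604 − (0.66820)/(-5.66545) = 2.68398

2.684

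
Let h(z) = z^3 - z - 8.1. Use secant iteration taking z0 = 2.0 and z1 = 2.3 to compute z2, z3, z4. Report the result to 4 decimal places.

h(2.0) = -2.100000, h(2.3) = 1.767000
z2 = 2.300000 − 1.767000·(2.300000 − 2.000000) / (1.767000 − (-2.100000)) = 2.300000 − (0.530100)/(3.867000) = 2.162917
h(2.162917) = -0.144337
z3 = 2.162917 − (-0.144337)·(2.162917 − 2.300000) / (-0.144337 − 1.767000) = 2.162917 − (0.019786)/(-1.911337) = 2.173269
h(2.173269) = -0.008706
z4 = 2.173269 − (-0.008706)·(2.173269 − 2.162917) / (-0.008706 − (-0.144337)) = 2.173269 − (-0.000090)/(0.135631) = 2.173933

2.1629, 2.1733, 2.1739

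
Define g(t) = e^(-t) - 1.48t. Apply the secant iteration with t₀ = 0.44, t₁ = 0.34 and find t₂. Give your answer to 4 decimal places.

g(0.44) = -0.007164, g(0.34) = 0.208570
t₂ = 0.340000 − 0.208570·(0.340000 − 0.440000) / (0.208570 − (-0.007164)) = 0.340000 − (-0.020857)/(0.215734) = 0.436679

0.4367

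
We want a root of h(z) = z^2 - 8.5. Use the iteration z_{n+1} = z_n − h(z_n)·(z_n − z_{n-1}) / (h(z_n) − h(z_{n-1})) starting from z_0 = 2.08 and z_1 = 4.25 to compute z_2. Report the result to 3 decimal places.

h(2.08) = -4.17360, h(4.25) = 9.56250
z_2 = 4.25000 − 9.56250·(4.25000 − 2.08000) / (9.56250 − (-4.17360)) = 4.25000 − (20.75062)/(13.73610) = 2.73934

2.739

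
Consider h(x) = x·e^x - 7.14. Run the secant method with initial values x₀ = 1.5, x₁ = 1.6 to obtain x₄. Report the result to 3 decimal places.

1.536

h(1.5) = -0.41747, h(1.6) = 0.78485
x₂ = 1.60000 − 0.78485·(1.60000 − 1.50000) / (0.78485 − (-0.41747)) = 1.60000 − (0.07849)/(1.20232) = 1.53472
h(1.53472) = -0.01884
x₃ = 1.53472 − (-0.01884)·(1.53472 − 1.60000) / (-0.01884 − 0.78485) = 1.53472 − (0.00123)/(-0.80369) = 1.53625
h(1.53625) = -0.00082
x₄ = 1.53625 − (-0.00082)·(1.53625 − 1.53472) / (-0.00082 − (-0.01884)) = 1.53625 − (0.00000)/(0.01801) = 1.53632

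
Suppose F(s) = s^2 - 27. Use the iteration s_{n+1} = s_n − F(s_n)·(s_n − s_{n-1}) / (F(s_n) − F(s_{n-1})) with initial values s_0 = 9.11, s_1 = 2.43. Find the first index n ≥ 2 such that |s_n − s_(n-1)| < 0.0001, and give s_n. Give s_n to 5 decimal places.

n = 7, s_n = 5.19615

F(9.11) = 55.9921000, F(2.43) = -21.0951000
s_2 = 2.4300000 − (-21.0951000)·(-6.6800000)/(-77.0872000) = 4.2579983;  |Δ| = 1.8279983
F(4.2579983) = -8.8694508
s_3 = 4.2579983 − (-8.8694508)·(1.8279983)/(12.2256492) = 5.5841725;  |Δ| = 1.3261742
F(5.5841725) = 4.1829822
s_4 = 5.5841725 − 4.1829822·(1.3261742)/(13.0524329) = 5.1591664;  |Δ| = 0.4250061
F(5.1591664) = -0.3830019
s_5 = 5.1591664 − (-0.3830019)·(-0.4250061)/(-4.5659841) = 5.1948166;  |Δ| = 0.0356502
F(5.1948166) = -0.0138806
s_6 = 5.1948166 − (-0.0138806)·(0.0356502)/(0.3691213) = 5.1961572;  |Δ| = 0.0013406
F(5.1961572) = 0.0000496
s_7 = 5.1961572 − 0.0000496·(0.0013406)/(0.0139302) = 5.1961524;  |Δ| = 0.0000048
|s_7 − s_6| = 0.0000048 < 0.0001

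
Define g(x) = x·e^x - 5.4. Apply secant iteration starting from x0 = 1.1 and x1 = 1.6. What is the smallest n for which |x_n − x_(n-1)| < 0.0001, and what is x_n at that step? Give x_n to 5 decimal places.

n = 6, x_n = 1.37092

g(1.1) = -2.0954174, g(1.6) = 2.5248519
x2 = 1.6000000 − 2.5248519·(0.5000000)/(4.6202693) = 1.3267636;  |Δ| = 0.2732364
g(1.3267636) = -0.3996590
x3 = 1.3267636 − (-0.3996590)·(-0.2732364)/(-2.9245108) = 1.3641036;  |Δ| = 0.0373401
g(1.3641036) = -0.0633339
x4 = 1.3641036 − (-0.0633339)·(0.0373401)/(0.3363250) = 1.3711352;  |Δ| = 0.0070316
g(1.3711352) = 0.0020266
x5 = 1.3711352 − 0.0020266·(0.0070316)/(0.0653605) = 1.3709172;  |Δ| = 0.0002180
g(1.3709172) = -0.0000098
x6 = 1.3709172 − (-0.0000098)·(-0.0002180)/(-0.0020364) = 1.3709182;  |Δ| = 0.0000011
|x6 − x5| = 0.0000011 < 0.0001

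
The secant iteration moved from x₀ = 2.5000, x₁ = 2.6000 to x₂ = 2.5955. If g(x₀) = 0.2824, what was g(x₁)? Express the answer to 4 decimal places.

The secant line through (2.5000, 0.2824) and (2.6000, g(x₁)) crosses zero at x₂ = 2.5955.
So (2.5000, 0.2824), (2.6000, g(x₁)), (2.5955, 0) are collinear:
g(x₁) = 0.2824 · (2.6000 − 2.5955) / (2.5000 − 2.5955) = 0.2824 · (0.004500)/(-0.095500) = -0.013307

-0.0133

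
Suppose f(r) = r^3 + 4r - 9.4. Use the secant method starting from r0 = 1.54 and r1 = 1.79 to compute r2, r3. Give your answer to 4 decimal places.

1.5066, 1.5028

f(1.54) = 0.412264, f(1.79) = 3.495339
r2 = 1.790000 − 3.495339·(1.790000 − 1.540000) / (3.495339 − 0.412264) = 1.790000 − (0.873835)/(3.083075) = 1.506570
f(1.506570) = 0.045826
r3 = 1.506570 − 0.045826·(1.506570 − 1.790000) / (0.045826 − 3.495339) = 1.506570 − (-0.012989)/(-3.449513) = 1.502805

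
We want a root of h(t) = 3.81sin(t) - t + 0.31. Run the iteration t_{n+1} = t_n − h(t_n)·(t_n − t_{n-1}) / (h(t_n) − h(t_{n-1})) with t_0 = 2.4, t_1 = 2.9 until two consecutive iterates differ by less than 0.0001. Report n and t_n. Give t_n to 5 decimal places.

h(2.4) = 0.4835147, h(2.9) = -1.6784601
t_2 = 2.9000000 − (-1.6784601)·(0.5000000)/(-2.1619748) = 2.5118225;  |Δ| = 0.3881775
h(2.5118225) = 0.0421115
t_3 = 2.5118225 − 0.0421115·(-0.3881775)/(1.7205715) = 2.5213232;  |Δ| = 0.0095008
h(2.5213232) = 0.0032561
t_4 = 2.5213232 − 0.0032561·(0.0095008)/(-0.0388554) = 2.5221194;  |Δ| = 0.0007962
h(2.5221194) = -0.0000091
t_5 = 2.5221194 − (-0.0000091)·(0.0007962)/(-0.0032652) = 2.5221172;  |Δ| = 0.0000022
|t_5 − t_4| = 0.0000022 < 0.0001

n = 5, t_n = 2.52212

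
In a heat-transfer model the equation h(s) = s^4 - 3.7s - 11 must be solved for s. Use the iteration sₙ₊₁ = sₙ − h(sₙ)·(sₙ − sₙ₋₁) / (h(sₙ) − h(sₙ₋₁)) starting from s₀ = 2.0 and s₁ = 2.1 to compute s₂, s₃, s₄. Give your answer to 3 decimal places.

2.078, 2.079, 2.079

h(2.0) = -2.40000, h(2.1) = 0.67810
s₂ = 2.10000 − 0.67810·(2.10000 − 2.00000) / (0.67810 − (-2.40000)) = 2.10000 − (0.06781)/(3.07810) = 2.07797
h(2.07797) = -0.04371
s₃ = 2.07797 − (-0.04371)·(2.07797 − 2.10000) / (-0.04371 − 0.67810) = 2.07797 − (0.00096)/(-0.72181) = 2.07930
h(2.07930) = -0.00072
s₄ = 2.07930 − (-0.00072)·(2.07930 − 2.07797) / (-0.00072 − (-0.04371)) = 2.07930 − (0.00000)/(0.04299) = 2.07933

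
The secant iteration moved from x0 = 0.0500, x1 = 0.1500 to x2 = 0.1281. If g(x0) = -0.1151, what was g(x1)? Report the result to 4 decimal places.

0.0323

The secant line through (0.0500, -0.1151) and (0.1500, g(x1)) crosses zero at x2 = 0.1281.
So (0.0500, -0.1151), (0.1500, g(x1)), (0.1281, 0) are collinear:
g(x1) = -0.1151 · (0.1500 − 0.1281) / (0.0500 − 0.1281) = -0.1151 · (0.021900)/(-0.078100) = 0.032275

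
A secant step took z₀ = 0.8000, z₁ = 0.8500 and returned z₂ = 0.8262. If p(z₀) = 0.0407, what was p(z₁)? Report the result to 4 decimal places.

The secant line through (0.8000, 0.0407) and (0.8500, p(z₁)) crosses zero at z₂ = 0.8262.
So (0.8000, 0.0407), (0.8500, p(z₁)), (0.8262, 0) are collinear:
p(z₁) = 0.0407 · (0.8500 − 0.8262) / (0.8000 − 0.8262) = 0.0407 · (0.023800)/(-0.026200) = -0.036972

-0.0370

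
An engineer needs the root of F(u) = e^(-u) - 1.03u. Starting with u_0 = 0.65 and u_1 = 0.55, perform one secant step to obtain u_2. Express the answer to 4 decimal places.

F(0.65) = -0.147454, F(0.55) = 0.010450
u_2 = 0.550000 − 0.010450·(0.550000 − 0.650000) / (0.010450 − (-0.147454)) = 0.550000 − (-0.001045)/(0.157904) = 0.556618

0.5566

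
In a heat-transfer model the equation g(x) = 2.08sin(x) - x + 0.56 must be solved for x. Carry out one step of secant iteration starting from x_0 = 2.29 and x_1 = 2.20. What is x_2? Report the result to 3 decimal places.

g(2.29) = -0.16515, g(2.20) = 0.04167
x_2 = 2.20000 − 0.04167·(2.20000 − 2.29000) / (0.04167 − (-0.16515)) = 2.20000 − (-0.00375)/(0.20682) = 2.21813

2.218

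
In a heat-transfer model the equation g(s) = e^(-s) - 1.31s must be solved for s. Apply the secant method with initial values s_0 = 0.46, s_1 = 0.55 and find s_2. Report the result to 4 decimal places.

g(0.46) = 0.028684, g(0.55) = -0.143550
s_2 = 0.550000 − (-0.143550)·(0.550000 − 0.460000) / (-0.143550 − 0.028684) = 0.550000 − (-0.012920)/(-0.172234) = 0.474989

0.4750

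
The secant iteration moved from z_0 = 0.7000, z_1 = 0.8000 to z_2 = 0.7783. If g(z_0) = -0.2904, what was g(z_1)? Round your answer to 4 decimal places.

0.0805

The secant line through (0.7000, -0.2904) and (0.8000, g(z_1)) crosses zero at z_2 = 0.7783.
So (0.7000, -0.2904), (0.8000, g(z_1)), (0.7783, 0) are collinear:
g(z_1) = -0.2904 · (0.8000 − 0.7783) / (0.7000 − 0.7783) = -0.2904 · (0.021700)/(-0.078300) = 0.080481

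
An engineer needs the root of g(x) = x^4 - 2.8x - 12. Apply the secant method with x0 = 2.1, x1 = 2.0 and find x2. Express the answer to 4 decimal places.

g(2.1) = 1.568100, g(2.0) = -1.600000
x2 = 2.000000 − (-1.600000)·(2.000000 − 2.100000) / (-1.600000 − 1.568100) = 2.000000 − (0.160000)/(-3.168100) = 2.050503

2.0505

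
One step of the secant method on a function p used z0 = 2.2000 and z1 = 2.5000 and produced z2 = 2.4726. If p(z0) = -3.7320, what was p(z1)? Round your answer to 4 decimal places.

0.3751

The secant line through (2.2000, -3.7320) and (2.5000, p(z1)) crosses zero at z2 = 2.4726.
So (2.2000, -3.7320), (2.5000, p(z1)), (2.4726, 0) are collinear:
p(z1) = -3.7320 · (2.5000 − 2.4726) / (2.2000 − 2.4726) = -3.7320 · (0.027400)/(-0.272600) = 0.375117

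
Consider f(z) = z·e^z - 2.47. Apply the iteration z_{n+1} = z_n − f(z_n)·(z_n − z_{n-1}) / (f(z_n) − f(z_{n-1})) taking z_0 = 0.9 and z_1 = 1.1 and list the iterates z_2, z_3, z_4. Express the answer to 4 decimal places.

f(0.9) = -0.256357, f(1.1) = 0.834583
z_2 = 1.100000 − 0.834583·(1.100000 − 0.900000) / (0.834583 − (-0.256357)) = 1.100000 − (0.166917)/(1.090940) = 0.946997
f(0.946997) = -0.028681
z_3 = 0.946997 − (-0.028681)·(0.946997 − 1.100000) / (-0.028681 − 0.834583) = 0.946997 − (0.004388)/(-0.863263) = 0.952081
f(0.952081) = -0.003068
z_4 = 0.952081 − (-0.003068)·(0.952081 − 0.946997) / (-0.003068 − (-0.028681)) = 0.952081 − (-0.000016)/(0.025613) = 0.952690

0.9470, 0.9521, 0.9527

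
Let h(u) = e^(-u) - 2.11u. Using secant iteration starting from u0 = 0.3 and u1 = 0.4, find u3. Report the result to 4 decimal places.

0.3380

h(0.3) = 0.107818, h(0.4) = -0.173680
u2 = 0.400000 − (-0.173680)·(0.400000 − 0.300000) / (-0.173680 − 0.107818) = 0.400000 − (-0.017368)/(-0.281498) = 0.338302
h(0.338302) = -0.000836
u3 = 0.338302 − (-0.000836)·(0.338302 − 0.400000) / (-0.000836 − (-0.173680)) = 0.338302 − (0.000052)/(0.172844) = 0.338003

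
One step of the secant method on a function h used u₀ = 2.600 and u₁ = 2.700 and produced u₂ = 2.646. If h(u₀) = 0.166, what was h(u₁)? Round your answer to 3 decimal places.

The secant line through (2.600, 0.166) and (2.700, h(u₁)) crosses zero at u₂ = 2.646.
So (2.600, 0.166), (2.700, h(u₁)), (2.646, 0) are collinear:
h(u₁) = 0.166 · (2.700 − 2.646) / (2.600 − 2.646) = 0.166 · (0.05400)/(-0.04600) = -0.19487

-0.195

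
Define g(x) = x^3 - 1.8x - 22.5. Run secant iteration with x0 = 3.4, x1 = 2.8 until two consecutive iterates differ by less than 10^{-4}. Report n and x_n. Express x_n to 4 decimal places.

n = 5, x_n = 3.0353

g(3.4) = 10.684000, g(2.8) = -5.588000
x2 = 2.800000 − (-5.588000)·(-0.600000)/(-16.272000) = 3.006047;  |Δ| = 0.206047
g(3.006047) = -0.747281
x3 = 3.006047 − (-0.747281)·(0.206047)/(4.840719) = 3.037856;  |Δ| = 0.031808
g(3.037856) = 0.066911
x4 = 3.037856 − 0.066911·(0.031808)/(0.814192) = 3.035241;  |Δ| = 0.002614
g(3.035241) = -0.000693
x5 = 3.035241 − (-0.000693)·(-0.002614)/(-0.067604) = 3.035268;  |Δ| = 0.000027
|x5 − x4| = 0.000027 < 10^{-4}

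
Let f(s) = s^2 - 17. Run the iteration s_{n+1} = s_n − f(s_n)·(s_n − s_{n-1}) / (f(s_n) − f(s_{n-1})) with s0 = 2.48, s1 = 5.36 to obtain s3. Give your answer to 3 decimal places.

f(2.48) = -10.84960, f(5.36) = 11.72960
s2 = 5.36000 − 11.72960·(5.36000 − 2.48000) / (11.72960 − (-10.84960)) = 5.36000 − (33.78125)/(22.57920) = 3.86388
f(3.86388) = -2.07045
s3 = 3.86388 − (-2.07045)·(3.86388 − 5.36000) / (-2.07045 − 11.72960) = 3.86388 − (3.09765)/(-13.80005) = 4.08834

4.088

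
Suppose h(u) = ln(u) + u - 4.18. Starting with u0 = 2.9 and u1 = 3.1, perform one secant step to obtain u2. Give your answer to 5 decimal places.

3.06145

h(2.9) = -0.2152893, h(3.1) = 0.0514021
u2 = 3.1000000 − 0.0514021·(3.1000000 − 2.9000000) / (0.0514021 − (-0.2152893)) = 3.1000000 − (0.0102804)/(0.2666914) = 3.0614520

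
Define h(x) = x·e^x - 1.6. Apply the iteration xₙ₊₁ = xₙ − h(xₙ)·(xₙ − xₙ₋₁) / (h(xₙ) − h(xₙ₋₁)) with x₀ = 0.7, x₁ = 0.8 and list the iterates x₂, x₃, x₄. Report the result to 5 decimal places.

0.75134, 0.75323, 0.75330

h(0.7) = -0.1903731, h(0.8) = 0.1804327
x₂ = 0.8000000 − 0.1804327·(0.8000000 − 0.7000000) / (0.1804327 − (-0.1903731)) = 0.8000000 − (0.0180433)/(0.3708058) = 0.7513404
h(0.7513404) = -0.0072790
x₃ = 0.7513404 − (-0.0072790)·(0.7513404 − 0.8000000) / (-0.0072790 − 0.1804327) = 0.7513404 − (0.0003542)/(-0.1877118) = 0.7532273
h(0.7532273) = -0.0002634
x₄ = 0.7532273 − (-0.0002634)·(0.7532273 − 0.7513404) / (-0.0002634 − (-0.0072790)) = 0.7532273 − (-0.0000005)/(0.0070156) = 0.7532981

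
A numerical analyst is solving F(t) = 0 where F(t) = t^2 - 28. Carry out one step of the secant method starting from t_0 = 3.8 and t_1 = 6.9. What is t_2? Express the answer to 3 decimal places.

F(3.8) = -13.56000, F(6.9) = 19.61000
t_2 = 6.90000 − 19.61000·(6.90000 − 3.80000) / (19.61000 − (-13.56000)) = 6.90000 − (60.79100)/(33.17000) = 5.06729

5.067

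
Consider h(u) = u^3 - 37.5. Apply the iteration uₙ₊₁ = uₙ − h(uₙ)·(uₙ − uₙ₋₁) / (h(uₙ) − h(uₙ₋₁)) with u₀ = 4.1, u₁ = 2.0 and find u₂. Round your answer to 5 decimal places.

h(4.1) = 31.4210000, h(2.0) = -29.5000000
u₂ = 2.0000000 − (-29.5000000)·(2.0000000 − 4.1000000) / (-29.5000000 − 31.4210000) = 2.0000000 − (61.9500000)/(-60.9210000) = 3.0168907

3.01689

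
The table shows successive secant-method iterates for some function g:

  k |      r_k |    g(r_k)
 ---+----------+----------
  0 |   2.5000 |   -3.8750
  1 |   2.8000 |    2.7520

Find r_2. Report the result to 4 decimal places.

r_2 = 2.8000 − 2.7520·(2.8000 − 2.5000) / (2.7520 − (-3.8750))
   = 2.8000 − (0.825600)/(6.627000) = 2.675419

2.6754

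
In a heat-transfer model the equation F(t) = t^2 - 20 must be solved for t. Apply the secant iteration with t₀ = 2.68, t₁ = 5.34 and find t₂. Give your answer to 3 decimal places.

F(2.68) = -12.81760, F(5.34) = 8.51560
t₂ = 5.34000 − 8.51560·(5.34000 − 2.68000) / (8.51560 − (-12.81760)) = 5.34000 − (22.65150)/(21.33320) = 4.27820

4.278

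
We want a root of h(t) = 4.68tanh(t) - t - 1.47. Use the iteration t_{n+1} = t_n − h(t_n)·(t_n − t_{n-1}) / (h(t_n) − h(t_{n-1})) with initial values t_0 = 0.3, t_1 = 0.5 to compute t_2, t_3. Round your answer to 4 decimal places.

0.4357, 0.4309

h(0.3) = -0.406657, h(0.5) = 0.192708
t_2 = 0.500000 − 0.192708·(0.500000 − 0.300000) / (0.192708 − (-0.406657)) = 0.500000 − (0.038542)/(0.599365) = 0.435696
h(0.435696) = 0.013434
t_3 = 0.435696 − 0.013434·(0.435696 − 0.500000) / (0.013434 − 0.192708) = 0.435696 − (-0.000864)/(-0.179275) = 0.430877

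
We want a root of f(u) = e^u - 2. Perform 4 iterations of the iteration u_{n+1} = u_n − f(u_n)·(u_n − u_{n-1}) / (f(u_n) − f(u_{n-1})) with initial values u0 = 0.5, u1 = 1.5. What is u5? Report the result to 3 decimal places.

f(0.5) = -0.35128, f(1.5) = 2.48169
u2 = 1.50000 − 2.48169·(1.50000 − 0.50000) / (2.48169 − (-0.35128)) = 1.50000 − (2.48169)/(2.83297) = 0.62400
f(0.62400) = -0.13363
u3 = 0.62400 − (-0.13363)·(0.62400 − 1.50000) / (-0.13363 − 2.48169) = 0.62400 − (0.11706)/(-2.61532) = 0.66876
f(0.66876) = -0.04819
u4 = 0.66876 − (-0.04819)·(0.66876 − 0.62400) / (-0.04819 − (-0.13363)) = 0.66876 − (-0.00216)/(0.08543) = 0.69400
f(0.69400) = 0.00171
u5 = 0.69400 − 0.00171·(0.69400 − 0.66876) / (0.00171 − (-0.04819)) = 0.69400 − (0.00004)/(0.04991) = 0.69314

0.693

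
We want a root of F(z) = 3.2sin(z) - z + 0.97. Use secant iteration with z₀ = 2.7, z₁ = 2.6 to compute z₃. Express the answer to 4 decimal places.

F(2.7) = -0.362384, F(2.6) = 0.019604
z₂ = 2.600000 − 0.019604·(2.600000 − 2.700000) / (0.019604 − (-0.362384)) = 2.600000 − (-0.001960)/(0.381989) = 2.605132
F(2.605132) = 0.000378
z₃ = 2.605132 − 0.000378·(2.605132 − 2.600000) / (0.000378 − 0.019604) = 2.605132 − (0.000002)/(-0.019227) = 2.605233

2.6052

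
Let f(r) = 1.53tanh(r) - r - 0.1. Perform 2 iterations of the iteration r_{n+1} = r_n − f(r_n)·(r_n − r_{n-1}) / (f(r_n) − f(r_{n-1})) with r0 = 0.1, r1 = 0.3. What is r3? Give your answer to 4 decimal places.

f(0.1) = -0.047508, f(0.3) = 0.045708
r2 = 0.300000 − 0.045708·(0.300000 − 0.100000) / (0.045708 − (-0.047508)) = 0.300000 − (0.009142)/(0.093216) = 0.201931
f(0.201931) = 0.002891
r3 = 0.201931 − 0.002891·(0.201931 − 0.300000) / (0.002891 − 0.045708) = 0.201931 − (-0.000284)/(-0.042817) = 0.195308

0.1953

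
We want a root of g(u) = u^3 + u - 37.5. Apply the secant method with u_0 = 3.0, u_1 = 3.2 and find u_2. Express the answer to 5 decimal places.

g(3.0) = -7.5000000, g(3.2) = -1.5320000
u_2 = 3.2000000 − (-1.5320000)·(3.2000000 − 3.0000000) / (-1.5320000 − (-7.5000000)) = 3.2000000 − (-0.3064000)/(5.9680000) = 3.2513405

3.25134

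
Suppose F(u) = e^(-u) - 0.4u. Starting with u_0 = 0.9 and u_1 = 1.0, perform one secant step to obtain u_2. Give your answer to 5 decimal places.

0.95918

F(0.9) = 0.0465697, F(1.0) = -0.0321206
u_2 = 1.0000000 − (-0.0321206)·(1.0000000 − 0.9000000) / (-0.0321206 − 0.0465697) = 1.0000000 − (-0.0032121)/(-0.0786902) = 0.9591810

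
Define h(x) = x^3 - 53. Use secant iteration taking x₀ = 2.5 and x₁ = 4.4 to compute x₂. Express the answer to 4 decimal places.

3.5209

h(2.5) = -37.375000, h(4.4) = 32.184000
x₂ = 4.400000 − 32.184000·(4.400000 − 2.500000) / (32.184000 − (-37.375000)) = 4.400000 − (61.149600)/(69.559000) = 3.520896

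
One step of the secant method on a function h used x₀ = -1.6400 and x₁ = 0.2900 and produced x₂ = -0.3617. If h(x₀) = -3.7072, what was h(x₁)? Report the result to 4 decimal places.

1.8900

The secant line through (-1.6400, -3.7072) and (0.2900, h(x₁)) crosses zero at x₂ = -0.3617.
So (-1.6400, -3.7072), (0.2900, h(x₁)), (-0.3617, 0) are collinear:
h(x₁) = -3.7072 · (0.2900 − (-0.3617)) / (-1.6400 − (-0.3617)) = -3.7072 · (0.651700)/(-1.278300) = 1.889996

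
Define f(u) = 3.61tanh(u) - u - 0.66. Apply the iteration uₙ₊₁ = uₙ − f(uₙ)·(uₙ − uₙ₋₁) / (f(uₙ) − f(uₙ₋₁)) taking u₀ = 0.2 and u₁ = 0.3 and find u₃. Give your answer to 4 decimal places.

f(0.2) = -0.147475, f(0.3) = 0.091639
u₂ = 0.300000 − 0.091639·(0.300000 − 0.200000) / (0.091639 − (-0.147475)) = 0.300000 − (0.009164)/(0.239114) = 0.261676
f(0.261676) = 0.001987
u₃ = 0.261676 − 0.001987·(0.261676 − 0.300000) / (0.001987 − 0.091639) = 0.261676 − (-0.000076)/(-0.089652) = 0.260826

0.2608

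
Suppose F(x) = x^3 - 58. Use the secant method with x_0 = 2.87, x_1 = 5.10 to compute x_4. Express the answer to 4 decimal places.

F(2.87) = -34.360097, F(5.10) = 74.651000
x_2 = 5.100000 − 74.651000·(5.100000 − 2.870000) / (74.651000 − (-34.360097)) = 5.100000 − (166.471730)/(109.011097) = 3.572892
F(3.572892) = -12.390047
x_3 = 3.572892 − (-12.390047)·(3.572892 − 5.100000) / (-12.390047 − 74.651000) = 3.572892 − (18.920941)/(-87.041047) = 3.790271
F(3.790271) = -3.548364
x_4 = 3.790271 − (-3.548364)·(3.790271 − 3.572892) / (-3.548364 − (-12.390047)) = 3.790271 − (-0.771342)/(8.841682) = 3.877511

3.8775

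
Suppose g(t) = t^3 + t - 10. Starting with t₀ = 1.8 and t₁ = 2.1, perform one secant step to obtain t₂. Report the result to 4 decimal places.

1.9905

g(1.8) = -2.368000, g(2.1) = 1.361000
t₂ = 2.100000 − 1.361000·(2.100000 − 1.800000) / (1.361000 − (-2.368000)) = 2.100000 − (0.408300)/(3.729000) = 1.990507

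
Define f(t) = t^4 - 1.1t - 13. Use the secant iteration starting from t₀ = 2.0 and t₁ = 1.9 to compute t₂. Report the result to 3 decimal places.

1.972

f(2.0) = 0.80000, f(1.9) = -2.05790
t₂ = 1.90000 − (-2.05790)·(1.90000 − 2.00000) / (-2.05790 − 0.80000) = 1.90000 − (0.20579)/(-2.85790) = 1.97201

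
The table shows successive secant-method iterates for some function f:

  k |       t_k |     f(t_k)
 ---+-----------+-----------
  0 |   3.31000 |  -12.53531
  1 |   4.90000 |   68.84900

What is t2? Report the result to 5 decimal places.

3.55490

t2 = 4.90000 − 68.84900·(4.90000 − 3.31000) / (68.84900 − (-12.53531))
   = 4.90000 − (109.4699100)/(81.3843100) = 3.5549015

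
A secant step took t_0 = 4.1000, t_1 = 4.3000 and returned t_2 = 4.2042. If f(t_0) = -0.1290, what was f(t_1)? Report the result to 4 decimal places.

The secant line through (4.1000, -0.1290) and (4.3000, f(t_1)) crosses zero at t_2 = 4.2042.
So (4.1000, -0.1290), (4.3000, f(t_1)), (4.2042, 0) are collinear:
f(t_1) = -0.1290 · (4.3000 − 4.2042) / (4.1000 − 4.2042) = -0.1290 · (0.095800)/(-0.104200) = 0.118601

0.1186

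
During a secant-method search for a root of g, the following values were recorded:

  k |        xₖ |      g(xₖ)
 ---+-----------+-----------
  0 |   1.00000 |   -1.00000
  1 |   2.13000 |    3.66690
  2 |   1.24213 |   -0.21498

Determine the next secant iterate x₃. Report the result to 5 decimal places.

1.29130

x₃ = 1.24213 − (-0.21498)·(1.24213 − 2.13000) / (-0.21498 − 3.66690)
   = 1.24213 − (0.1908743)/(-3.8818800) = 1.2913006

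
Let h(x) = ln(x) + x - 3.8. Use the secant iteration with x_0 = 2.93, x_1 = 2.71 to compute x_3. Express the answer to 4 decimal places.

2.7782

h(2.93) = 0.205002, h(2.71) = -0.093051
x_2 = 2.710000 − (-0.093051)·(2.710000 − 2.930000) / (-0.093051 − 0.205002) = 2.710000 − (0.020471)/(-0.298054) = 2.778683
h(2.778683) = 0.000660
x_3 = 2.778683 − 0.000660·(2.778683 − 2.710000) / (0.000660 − (-0.093051)) = 2.778683 − (0.000045)/(0.093712) = 2.778199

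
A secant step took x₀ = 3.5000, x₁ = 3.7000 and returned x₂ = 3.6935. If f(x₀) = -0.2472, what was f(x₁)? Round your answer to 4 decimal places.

0.0083

The secant line through (3.5000, -0.2472) and (3.7000, f(x₁)) crosses zero at x₂ = 3.6935.
So (3.5000, -0.2472), (3.7000, f(x₁)), (3.6935, 0) are collinear:
f(x₁) = -0.2472 · (3.7000 − 3.6935) / (3.5000 − 3.6935) = -0.2472 · (0.006500)/(-0.193500) = 0.008304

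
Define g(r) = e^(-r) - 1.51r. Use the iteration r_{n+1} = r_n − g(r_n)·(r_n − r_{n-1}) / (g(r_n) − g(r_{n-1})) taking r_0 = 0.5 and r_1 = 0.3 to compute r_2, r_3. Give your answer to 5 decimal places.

g(0.5) = -0.1484693, g(0.3) = 0.2878182
r_2 = 0.3000000 − 0.2878182·(0.3000000 − 0.5000000) / (0.2878182 − (-0.1484693)) = 0.3000000 − (-0.0575636)/(0.4362876) = 0.4319397
g(0.4319397) = -0.0029804
r_3 = 0.4319397 − (-0.0029804)·(0.4319397 − 0.3000000) / (-0.0029804 − 0.2878182) = 0.4319397 − (-0.0003932)/(-0.2907986) = 0.4305874

0.43194, 0.43059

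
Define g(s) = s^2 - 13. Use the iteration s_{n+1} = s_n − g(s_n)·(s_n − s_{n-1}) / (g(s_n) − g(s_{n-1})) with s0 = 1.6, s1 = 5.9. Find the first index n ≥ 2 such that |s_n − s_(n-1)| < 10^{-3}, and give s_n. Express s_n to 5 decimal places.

g(1.6) = -10.4400000, g(5.9) = 21.8100000
s2 = 5.9000000 − 21.8100000·(4.3000000)/(32.2500000) = 2.9920000;  |Δ| = 2.9080000
g(2.9920000) = -4.0479360
s3 = 2.9920000 − (-4.0479360)·(-2.9080000)/(-25.8579360) = 3.4472335;  |Δ| = 0.4552335
g(3.4472335) = -1.1165814
s4 = 3.4472335 − (-1.1165814)·(0.4552335)/(2.9313546) = 3.6206363;  |Δ| = 0.1734028
g(3.6206363) = 0.1090073
s5 = 3.6206363 − 0.1090073·(0.1734028)/(1.2255887) = 3.6052134;  |Δ| = 0.0154229
g(3.6052134) = -0.0024365
s6 = 3.6052134 − (-0.0024365)·(-0.0154229)/(-0.1114438) = 3.6055506;  |Δ| = 0.0003372
|s6 − s5| = 0.0003372 < 10^{-3}

n = 6, s_n = 3.60555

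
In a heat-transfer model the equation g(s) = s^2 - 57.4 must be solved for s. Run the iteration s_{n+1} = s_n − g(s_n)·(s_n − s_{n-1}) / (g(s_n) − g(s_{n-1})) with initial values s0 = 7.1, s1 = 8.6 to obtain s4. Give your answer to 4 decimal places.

7.5763

g(7.1) = -6.990000, g(8.6) = 16.560000
s2 = 8.600000 − 16.560000·(8.600000 − 7.100000) / (16.560000 − (-6.990000)) = 8.600000 − (24.840000)/(23.550000) = 7.545223
g(7.545223) = -0.469611
s3 = 7.545223 − (-0.469611)·(7.545223 − 8.600000) / (-0.469611 − 16.560000) = 7.545223 − (0.495335)/(-17.029611) = 7.574310
g(7.574310) = -0.029834
s4 = 7.574310 − (-0.029834)·(7.574310 − 7.545223) / (-0.029834 − (-0.469611)) = 7.574310 − (-0.000868)/(0.439777) = 7.576283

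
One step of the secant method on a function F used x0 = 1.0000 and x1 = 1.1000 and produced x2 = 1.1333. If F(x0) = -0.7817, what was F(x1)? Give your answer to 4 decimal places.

The secant line through (1.0000, -0.7817) and (1.1000, F(x1)) crosses zero at x2 = 1.1333.
So (1.0000, -0.7817), (1.1000, F(x1)), (1.1333, 0) are collinear:
F(x1) = -0.7817 · (1.1000 − 1.1333) / (1.0000 − 1.1333) = -0.7817 · (-0.033300)/(-0.133300) = -0.195278

-0.1953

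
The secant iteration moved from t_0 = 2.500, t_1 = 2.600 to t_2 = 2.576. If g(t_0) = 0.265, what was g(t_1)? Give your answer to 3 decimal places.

The secant line through (2.500, 0.265) and (2.600, g(t_1)) crosses zero at t_2 = 2.576.
So (2.500, 0.265), (2.600, g(t_1)), (2.576, 0) are collinear:
g(t_1) = 0.265 · (2.600 − 2.576) / (2.500 − 2.576) = 0.265 · (0.02400)/(-0.07600) = -0.08368

-0.084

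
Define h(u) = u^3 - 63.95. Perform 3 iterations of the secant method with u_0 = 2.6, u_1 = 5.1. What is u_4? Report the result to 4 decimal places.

h(2.6) = -46.374000, h(5.1) = 68.701000
u_2 = 5.100000 − 68.701000·(5.100000 − 2.600000) / (68.701000 − (-46.374000)) = 5.100000 − (171.752500)/(115.075000) = 3.607473
h(3.607473) = -17.002831
u_3 = 3.607473 − (-17.002831)·(3.607473 − 5.100000) / (-17.002831 − 68.701000) = 3.607473 − (25.377178)/(-85.703831) = 3.903577
h(3.903577) = -4.467651
u_4 = 3.903577 − (-4.467651)·(3.903577 − 3.607473) / (-4.467651 − (-17.002831)) = 3.903577 − (-1.322886)/(12.535180) = 4.009110

4.0091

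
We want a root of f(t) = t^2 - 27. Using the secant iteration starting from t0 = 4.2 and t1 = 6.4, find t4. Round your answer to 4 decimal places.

5.1963

f(4.2) = -9.360000, f(6.4) = 13.960000
t2 = 6.400000 − 13.960000·(6.400000 − 4.200000) / (13.960000 − (-9.360000)) = 6.400000 − (30.712000)/(23.320000) = 5.083019
f(5.083019) = -1.162919
t3 = 5.083019 − (-1.162919)·(5.083019 − 6.400000) / (-1.162919 − 13.960000) = 5.083019 − (1.531543)/(-15.122919) = 5.184292
f(5.184292) = -0.123118
t4 = 5.184292 − (-0.123118)·(5.184292 − 5.083019) / (-0.123118 − (-1.162919)) = 5.184292 − (-0.012469)/(1.039801) = 5.196283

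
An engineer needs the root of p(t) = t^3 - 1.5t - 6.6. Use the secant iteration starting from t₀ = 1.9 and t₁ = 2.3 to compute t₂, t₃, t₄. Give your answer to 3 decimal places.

p(1.9) = -2.59100, p(2.3) = 2.11700
t₂ = 2.30000 − 2.11700·(2.30000 − 1.90000) / (2.11700 − (-2.59100)) = 2.30000 − (0.84680)/(4.70800) = 2.12014
p(2.12014) = -0.25024
t₃ = 2.12014 − (-0.25024)·(2.12014 − 2.30000) / (-0.25024 − 2.11700) = 2.12014 − (0.04501)/(-2.36724) = 2.13915
p(2.13915) = -0.02006
t₄ = 2.13915 − (-0.02006)·(2.13915 − 2.12014) / (-0.02006 − (-0.25024)) = 2.13915 − (-0.00038)/(0.23018) = 2.14081

2.120, 2.139, 2.141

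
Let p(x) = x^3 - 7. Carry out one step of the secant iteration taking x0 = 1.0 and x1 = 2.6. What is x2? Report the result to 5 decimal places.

1.57915

p(1.0) = -6.0000000, p(2.6) = 10.5760000
x2 = 2.6000000 − 10.5760000·(2.6000000 − 1.0000000) / (10.5760000 − (-6.0000000)) = 2.6000000 − (16.9216000)/(16.5760000) = 1.5791506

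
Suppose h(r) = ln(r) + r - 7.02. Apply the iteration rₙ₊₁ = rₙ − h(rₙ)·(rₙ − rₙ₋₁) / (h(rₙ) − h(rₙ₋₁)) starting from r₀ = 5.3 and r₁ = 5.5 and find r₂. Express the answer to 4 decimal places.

h(5.3) = -0.052293, h(5.5) = 0.184748
r₂ = 5.500000 − 0.184748·(5.500000 − 5.300000) / (0.184748 − (-0.052293)) = 5.500000 − (0.036950)/(0.237041) = 5.344122

5.3441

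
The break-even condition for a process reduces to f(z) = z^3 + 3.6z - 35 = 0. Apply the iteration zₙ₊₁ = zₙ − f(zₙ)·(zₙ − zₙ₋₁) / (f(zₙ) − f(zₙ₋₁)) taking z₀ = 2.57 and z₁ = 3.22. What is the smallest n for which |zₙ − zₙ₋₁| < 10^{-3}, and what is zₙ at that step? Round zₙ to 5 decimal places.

f(2.57) = -8.7734070, f(3.22) = 9.9782480
z₂ = 3.2200000 − 9.9782480·(0.6500000)/(18.7516550) = 2.8741179;  |Δ| = 0.3458821
f(2.8741179) = -0.9113694
z₃ = 2.8741179 − (-0.9113694)·(-0.3458821)/(-10.8896174) = 2.9030654;  |Δ| = 0.0289474
f(2.9030654) = -0.0825441
z₄ = 2.9030654 − (-0.0825441)·(0.0289474)/(0.8288253) = 2.9059483;  |Δ| = 0.0028829
f(2.9059483) = 0.0007968
z₅ = 2.9059483 − 0.0007968·(0.0028829)/(0.0833409) = 2.9059207;  |Δ| = 0.0000276
|z₅ − z₄| = 0.0000276 < 10^{-3}

n = 5, zₙ = 2.90592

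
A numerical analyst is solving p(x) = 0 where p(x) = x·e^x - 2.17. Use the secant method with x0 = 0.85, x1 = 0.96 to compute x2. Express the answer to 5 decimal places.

p(0.85) = -0.1813002, p(0.96) = 0.3372286
x2 = 0.9600000 − 0.3372286·(0.9600000 − 0.8500000) / (0.3372286 − (-0.1813002)) = 0.9600000 − (0.0370951)/(0.5185288) = 0.8884608

0.88846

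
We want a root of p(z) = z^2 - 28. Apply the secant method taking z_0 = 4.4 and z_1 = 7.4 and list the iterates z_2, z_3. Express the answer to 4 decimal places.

p(4.4) = -8.640000, p(7.4) = 26.760000
z_2 = 7.400000 − 26.760000·(7.400000 − 4.400000) / (26.760000 − (-8.640000)) = 7.400000 − (80.280000)/(35.400000) = 5.132203
p(5.132203) = -1.660488
z_3 = 5.132203 − (-1.660488)·(5.132203 − 7.400000) / (-1.660488 − 26.760000) = 5.132203 − (3.765650)/(-28.420488) = 5.264701

5.1322, 5.2647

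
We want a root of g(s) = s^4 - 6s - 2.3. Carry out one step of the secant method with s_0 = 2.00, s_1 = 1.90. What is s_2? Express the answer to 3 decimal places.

1.928

g(2.00) = 1.70000, g(1.90) = -0.66790
s_2 = 1.90000 − (-0.66790)·(1.90000 − 2.00000) / (-0.66790 − 1.70000) = 1.90000 − (0.06679)/(-2.36790) = 1.92821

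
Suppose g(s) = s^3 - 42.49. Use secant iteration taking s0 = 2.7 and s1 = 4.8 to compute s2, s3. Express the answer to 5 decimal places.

3.22684, 3.40850

g(2.7) = -22.8070000, g(4.8) = 68.1020000
s2 = 4.8000000 − 68.1020000·(4.8000000 − 2.7000000) / (68.1020000 − (-22.8070000)) = 4.8000000 − (143.0142000)/(90.9090000) = 3.2268422
g(3.2268422) = -8.8904706
s3 = 3.2268422 − (-8.8904706)·(3.2268422 − 4.8000000) / (-8.8904706 − 68.1020000) = 3.2268422 − (13.9861129)/(-76.9924706) = 3.4084978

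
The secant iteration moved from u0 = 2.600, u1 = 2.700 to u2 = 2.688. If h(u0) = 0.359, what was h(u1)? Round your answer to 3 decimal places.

The secant line through (2.600, 0.359) and (2.700, h(u1)) crosses zero at u2 = 2.688.
So (2.600, 0.359), (2.700, h(u1)), (2.688, 0) are collinear:
h(u1) = 0.359 · (2.700 − 2.688) / (2.600 − 2.688) = 0.359 · (0.01200)/(-0.08800) = -0.04895

-0.049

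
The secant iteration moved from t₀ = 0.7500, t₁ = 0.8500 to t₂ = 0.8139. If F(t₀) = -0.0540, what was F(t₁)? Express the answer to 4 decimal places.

0.0305

The secant line through (0.7500, -0.0540) and (0.8500, F(t₁)) crosses zero at t₂ = 0.8139.
So (0.7500, -0.0540), (0.8500, F(t₁)), (0.8139, 0) are collinear:
F(t₁) = -0.0540 · (0.8500 − 0.8139) / (0.7500 − 0.8139) = -0.0540 · (0.036100)/(-0.063900) = 0.030507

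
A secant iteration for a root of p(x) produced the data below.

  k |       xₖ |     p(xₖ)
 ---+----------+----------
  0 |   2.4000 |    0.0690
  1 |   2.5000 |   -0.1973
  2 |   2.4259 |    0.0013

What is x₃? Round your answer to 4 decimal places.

x₃ = 2.4259 − 0.0013·(2.4259 − 2.5000) / (0.0013 − (-0.1973))
   = 2.4259 − (-0.000096)/(0.198600) = 2.426385

2.4264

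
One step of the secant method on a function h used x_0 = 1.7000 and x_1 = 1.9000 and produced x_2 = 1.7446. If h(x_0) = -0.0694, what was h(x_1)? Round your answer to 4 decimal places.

The secant line through (1.7000, -0.0694) and (1.9000, h(x_1)) crosses zero at x_2 = 1.7446.
So (1.7000, -0.0694), (1.9000, h(x_1)), (1.7446, 0) are collinear:
h(x_1) = -0.0694 · (1.9000 − 1.7446) / (1.7000 − 1.7446) = -0.0694 · (0.155400)/(-0.044600) = 0.241811

0.2418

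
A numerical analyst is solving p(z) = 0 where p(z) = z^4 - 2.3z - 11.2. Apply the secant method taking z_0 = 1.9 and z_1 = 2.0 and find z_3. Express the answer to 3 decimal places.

1.993

p(1.9) = -2.53790, p(2.0) = 0.20000
z_2 = 2.00000 − 0.20000·(2.00000 − 1.90000) / (0.20000 − (-2.53790)) = 2.00000 − (0.02000)/(2.73790) = 1.99270
p(1.99270) = -0.01568
z_3 = 1.99270 − (-0.01568)·(1.99270 − 2.00000) / (-0.01568 − 0.20000) = 1.99270 − (0.00011)/(-0.21568) = 1.99323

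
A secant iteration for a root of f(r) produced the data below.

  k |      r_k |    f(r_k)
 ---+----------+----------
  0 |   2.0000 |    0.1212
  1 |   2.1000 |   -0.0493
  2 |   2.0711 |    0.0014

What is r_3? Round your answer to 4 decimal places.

2.0719

r_3 = 2.0711 − 0.0014·(2.0711 − 2.1000) / (0.0014 − (-0.0493))
   = 2.0711 − (-0.000040)/(0.050700) = 2.071898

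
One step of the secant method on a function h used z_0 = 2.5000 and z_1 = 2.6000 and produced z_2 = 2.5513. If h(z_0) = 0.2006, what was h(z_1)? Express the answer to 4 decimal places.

-0.1904

The secant line through (2.5000, 0.2006) and (2.6000, h(z_1)) crosses zero at z_2 = 2.5513.
So (2.5000, 0.2006), (2.6000, h(z_1)), (2.5513, 0) are collinear:
h(z_1) = 0.2006 · (2.6000 − 2.5513) / (2.5000 − 2.5513) = 0.2006 · (0.048700)/(-0.051300) = -0.190433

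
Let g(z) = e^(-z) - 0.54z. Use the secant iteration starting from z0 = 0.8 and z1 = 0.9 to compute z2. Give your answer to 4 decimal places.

g(0.8) = 0.017329, g(0.9) = -0.079430
z2 = 0.900000 − (-0.079430)·(0.900000 − 0.800000) / (-0.079430 − 0.017329) = 0.900000 − (-0.007943)/(-0.096759) = 0.817909

0.8179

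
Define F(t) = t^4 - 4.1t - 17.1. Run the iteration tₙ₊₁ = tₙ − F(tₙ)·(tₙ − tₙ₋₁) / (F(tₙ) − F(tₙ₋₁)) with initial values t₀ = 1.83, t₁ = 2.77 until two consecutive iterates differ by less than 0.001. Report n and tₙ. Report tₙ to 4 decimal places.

F(1.83) = -13.387869, F(2.77) = 30.416394
t₂ = 2.770000 − 30.416394·(0.940000)/(43.804263) = 2.117292;  |Δ| = 0.652708
F(2.117292) = -5.684291
t₃ = 2.117292 − (-5.684291)·(-0.652708)/(-36.100685) = 2.220065;  |Δ| = 0.102773
F(2.220065) = -1.910302
t₄ = 2.220065 − (-1.910302)·(0.102773)/(3.773989) = 2.272086;  |Δ| = 0.052021
F(2.272086) = 0.234568
t₅ = 2.272086 − 0.234568·(0.052021)/(2.144869) = 2.266397;  |Δ| = 0.005689
F(2.266397) = -0.008027
t₆ = 2.266397 − (-0.008027)·(-0.005689)/(-0.242595) = 2.266585;  |Δ| = 0.000188
|t₆ − t₅| = 0.000188 < 0.001

n = 6, tₙ = 2.2666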